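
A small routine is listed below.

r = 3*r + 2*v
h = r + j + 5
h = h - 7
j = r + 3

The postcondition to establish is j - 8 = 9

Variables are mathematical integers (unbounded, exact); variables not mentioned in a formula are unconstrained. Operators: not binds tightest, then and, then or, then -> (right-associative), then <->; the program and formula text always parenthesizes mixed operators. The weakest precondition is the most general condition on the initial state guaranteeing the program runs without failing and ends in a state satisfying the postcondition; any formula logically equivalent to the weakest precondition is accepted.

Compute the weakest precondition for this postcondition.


Working backward. After the program, the postcondition j - 8 = 9 must hold; in canonical form it is j = 17.
Before j := r + 3: r = 14
Before h := h - 7: r = 14
Before h := r + j + 5: r = 14
Before r := 3*r + 2*v: 3*r + 2*v = 14
Answer: WP = 3*r + 2*v = 14


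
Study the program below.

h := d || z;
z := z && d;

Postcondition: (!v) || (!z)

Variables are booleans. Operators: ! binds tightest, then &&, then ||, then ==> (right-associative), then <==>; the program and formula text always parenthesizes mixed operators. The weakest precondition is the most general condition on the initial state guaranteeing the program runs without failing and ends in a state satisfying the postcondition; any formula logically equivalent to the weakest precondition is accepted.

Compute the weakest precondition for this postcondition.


Working backward. After the program, (!v) || (!z) must hold.
Before z := z && d: (!v) || (!(z && d))
Before h := d || z: (!v) || (!(z && d))
Answer: WP = (!v) || (!(z && d))


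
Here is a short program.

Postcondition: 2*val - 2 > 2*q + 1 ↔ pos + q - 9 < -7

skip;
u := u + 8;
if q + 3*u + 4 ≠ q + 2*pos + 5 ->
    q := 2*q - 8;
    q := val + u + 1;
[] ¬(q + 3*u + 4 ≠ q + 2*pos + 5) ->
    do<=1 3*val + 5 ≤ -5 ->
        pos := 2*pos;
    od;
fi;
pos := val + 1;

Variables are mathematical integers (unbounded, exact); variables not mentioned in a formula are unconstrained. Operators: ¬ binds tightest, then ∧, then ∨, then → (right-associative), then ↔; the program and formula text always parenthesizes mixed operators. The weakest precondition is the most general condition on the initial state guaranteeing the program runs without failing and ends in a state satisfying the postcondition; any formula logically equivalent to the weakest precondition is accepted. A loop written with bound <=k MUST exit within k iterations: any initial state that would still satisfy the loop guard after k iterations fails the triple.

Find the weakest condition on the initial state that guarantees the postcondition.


Working backward. After the program, the postcondition 2*val - 2 > 2*q + 1 ↔ pos + q - 9 < -7 must hold; in canonical form it is 2*val > 2*q + 3 ↔ pos + q < 2.
Before pos := val + 1: 2*val > 2*q + 3 ↔ q + val < 1
Then branch requires 2*u < -5 ↔ u + 2*val < 0; else branch requires (3*val ≤ -10 → ((¬(3*val ≤ -10)) ∧ (2*val > 2*q + 3 ↔ q + val < 1))) ∧ ((¬(3*val ≤ -10)) → (2*val > 2*q + 3 ↔ q + val < 1)).
Before the if: (3*u ≠ 2*pos + 1 → (2*u < -5 ↔ u + 2*val < 0)) ∧ ((¬(3*u ≠ 2*pos + 1)) → ((3*val ≤ -10 → ((¬(3*val ≤ -10)) ∧ (2*val > 2*q + 3 ↔ q + val < 1))) ∧ ((¬(3*val ≤ -10)) → (2*val > 2*q + 3 ↔ q + val < 1))))
Before u := u + 8: (3*u ≠ 2*pos - 23 → (2*u < -21 ↔ u + 2*val < -8)) ∧ ((¬(3*u ≠ 2*pos - 23)) → ((3*val ≤ -10 → ((¬(3*val ≤ -10)) ∧ (2*val > 2*q + 3 ↔ q + val < 1))) ∧ ((¬(3*val ≤ -10)) → (2*val > 2*q + 3 ↔ q + val < 1))))
Before skip: (3*u ≠ 2*pos - 23 → (2*u < -21 ↔ u + 2*val < -8)) ∧ ((¬(3*u ≠ 2*pos - 23)) → ((3*val ≤ -10 → ((¬(3*val ≤ -10)) ∧ (2*val > 2*q + 3 ↔ q + val < 1))) ∧ ((¬(3*val ≤ -10)) → (2*val > 2*q + 3 ↔ q + val < 1))))
Answer: WP = (3*u ≠ 2*pos - 23 → (2*u < -21 ↔ u + 2*val < -8)) ∧ ((¬(3*u ≠ 2*pos - 23)) → ((3*val ≤ -10 → ((¬(3*val ≤ -10)) ∧ (2*val > 2*q + 3 ↔ q + val < 1))) ∧ ((¬(3*val ≤ -10)) → (2*val > 2*q + 3 ↔ q + val < 1))))


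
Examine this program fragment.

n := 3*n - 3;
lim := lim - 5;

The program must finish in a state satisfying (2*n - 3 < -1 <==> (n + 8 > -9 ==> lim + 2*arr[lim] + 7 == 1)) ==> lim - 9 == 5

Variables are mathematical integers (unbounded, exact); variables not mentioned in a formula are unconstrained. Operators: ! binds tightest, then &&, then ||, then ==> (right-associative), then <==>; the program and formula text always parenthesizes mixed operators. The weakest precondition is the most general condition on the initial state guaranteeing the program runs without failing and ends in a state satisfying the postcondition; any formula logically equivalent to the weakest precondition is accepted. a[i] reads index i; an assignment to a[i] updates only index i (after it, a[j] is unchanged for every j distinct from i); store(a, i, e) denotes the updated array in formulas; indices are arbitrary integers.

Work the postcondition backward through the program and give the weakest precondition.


Working backward. After the program, the postcondition (2*n - 3 < -1 <==> (n + 8 > -9 ==> lim + 2*arr[lim] + 7 == 1)) ==> lim - 9 == 5 must hold; in canonical form it is (2*n < 2 <==> (n > -17 ==> 2*arr[lim] + lim == -6)) ==> lim == 14.
Before lim := lim - 5: (2*n < 2 <==> (n > -17 ==> 2*arr[lim - 5] + lim == -1)) ==> lim == 19
Before n := 3*n - 3: (6*n < 8 <==> (3*n > -14 ==> 2*arr[lim - 5] + lim == -1)) ==> lim == 19
Answer: WP = (6*n < 8 <==> (3*n > -14 ==> 2*arr[lim - 5] + lim == -1)) ==> lim == 19


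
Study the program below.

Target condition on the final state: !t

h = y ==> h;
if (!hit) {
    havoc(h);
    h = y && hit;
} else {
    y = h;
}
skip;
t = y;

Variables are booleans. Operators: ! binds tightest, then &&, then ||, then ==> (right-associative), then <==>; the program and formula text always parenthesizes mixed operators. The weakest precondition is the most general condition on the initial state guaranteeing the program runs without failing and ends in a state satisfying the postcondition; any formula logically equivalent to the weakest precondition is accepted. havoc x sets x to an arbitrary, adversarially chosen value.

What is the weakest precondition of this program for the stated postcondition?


Working backward. After the program, !t must hold.
Before t := y: !y
Before skip: !y
Then branch requires !y; else branch requires !h.
Before the if: ((!hit) ==> (!y)) && (hit ==> (!h))
Before h := y ==> h: ((!hit) ==> (!y)) && (hit ==> (!(y ==> h)))
Answer: WP = ((!hit) ==> (!y)) && (hit ==> (!(y ==> h)))


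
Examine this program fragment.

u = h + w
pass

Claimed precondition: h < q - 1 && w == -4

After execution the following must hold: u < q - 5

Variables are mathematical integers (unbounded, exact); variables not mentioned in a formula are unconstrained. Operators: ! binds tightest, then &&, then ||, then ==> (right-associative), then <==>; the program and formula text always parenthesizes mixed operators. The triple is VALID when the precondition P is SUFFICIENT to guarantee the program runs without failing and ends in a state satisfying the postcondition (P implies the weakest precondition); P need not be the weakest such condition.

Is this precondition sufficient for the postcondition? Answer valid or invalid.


Working backward. After the program, u < q - 5 must hold.
Before skip: u < q - 5
Before u := h + w: h + w < q - 5
The weakest precondition is h + w < q - 5.
Check whether h < q - 1 && w == -4 implies it.
Every state satisfying the precondition satisfies the weakest precondition: the implication holds.
Answer: valid


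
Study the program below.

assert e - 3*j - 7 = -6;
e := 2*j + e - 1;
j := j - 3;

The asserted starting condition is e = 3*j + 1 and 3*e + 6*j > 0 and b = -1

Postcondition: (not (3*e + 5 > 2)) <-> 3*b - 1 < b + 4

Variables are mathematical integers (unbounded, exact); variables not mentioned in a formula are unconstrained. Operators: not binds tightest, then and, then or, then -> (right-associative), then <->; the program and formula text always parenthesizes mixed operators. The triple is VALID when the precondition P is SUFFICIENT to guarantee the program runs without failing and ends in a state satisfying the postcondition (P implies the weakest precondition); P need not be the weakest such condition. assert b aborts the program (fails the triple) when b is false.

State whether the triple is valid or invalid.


Working backward. After the program, the postcondition (not (3*e + 5 > 2)) <-> 3*b - 1 < b + 4 must hold; in canonical form it is (not (3*e > -3)) <-> 2*b < 5.
Before j := j - 3: (not (3*e > -3)) <-> 2*b < 5
Before e := 2*j + e - 1: (not (3*e + 6*j > 0)) <-> 2*b < 5
Before assert e - 3*j - 7 = -6: e = 3*j + 1 and ((not (3*e + 6*j > 0)) <-> 2*b < 5)
The weakest precondition is e = 3*j + 1 and ((not (3*e + 6*j > 0)) <-> 2*b < 5).
Check whether e = 3*j + 1 and 3*e + 6*j > 0 and b = -1 implies it.
Countermodel: at the initial state b = -1, e = 1, j = 0, the precondition holds but the weakest precondition fails.
Answer: invalid


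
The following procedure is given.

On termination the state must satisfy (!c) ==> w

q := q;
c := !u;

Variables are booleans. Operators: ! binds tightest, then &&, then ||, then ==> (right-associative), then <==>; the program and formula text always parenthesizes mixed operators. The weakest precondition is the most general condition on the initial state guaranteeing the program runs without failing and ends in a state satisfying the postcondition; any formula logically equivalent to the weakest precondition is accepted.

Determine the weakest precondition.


Working backward. After the program, (!c) ==> w must hold.
Before c := !u: u ==> w
Before q := q: u ==> w
Answer: WP = u ==> w


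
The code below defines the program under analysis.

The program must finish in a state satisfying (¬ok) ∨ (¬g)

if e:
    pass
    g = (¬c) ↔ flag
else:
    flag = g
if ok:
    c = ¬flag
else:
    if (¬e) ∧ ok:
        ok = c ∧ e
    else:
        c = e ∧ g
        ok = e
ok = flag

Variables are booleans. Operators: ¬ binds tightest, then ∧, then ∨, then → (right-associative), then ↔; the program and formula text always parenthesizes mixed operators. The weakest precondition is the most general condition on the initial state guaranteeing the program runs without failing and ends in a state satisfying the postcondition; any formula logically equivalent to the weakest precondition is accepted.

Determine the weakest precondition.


Working backward. After the program, (¬ok) ∨ (¬g) must hold.
Before ok := flag: (¬flag) ∨ (¬g)
Then branch requires (¬flag) ∨ (¬g); else branch requires (((¬e) ∧ ok) → ((¬flag) ∨ (¬g))) ∧ ((¬((¬e) ∧ ok)) → ((¬flag) ∨ (¬g))).
Before the if: (ok → ((¬flag) ∨ (¬g))) ∧ ((¬ok) → ((((¬e) ∧ ok) → ((¬flag) ∨ (¬g))) ∧ ((¬((¬e) ∧ ok)) → ((¬flag) ∨ (¬g)))))
Then branch requires (ok → ((¬flag) ∨ (¬((¬c) ↔ flag)))) ∧ ((¬ok) → ((((¬e) ∧ ok) → ((¬flag) ∨ (¬((¬c) ↔ flag)))) ∧ ((¬((¬e) ∧ ok)) → ((¬flag) ∨ (¬((¬c) ↔ flag)))))); else branch requires (ok → (¬g)) ∧ ((¬ok) → ((((¬e) ∧ ok) → (¬g)) ∧ ((¬((¬e) ∧ ok)) → (¬g)))).
Before the if: (e → ((ok → ((¬flag) ∨ (¬((¬c) ↔ flag)))) ∧ ((¬ok) → ((((¬e) ∧ ok) → ((¬flag) ∨ (¬((¬c) ↔ flag)))) ∧ ((¬((¬e) ∧ ok)) → ((¬flag) ∨ (¬((¬c) ↔ flag)))))))) ∧ ((¬e) → ((ok → (¬g)) ∧ ((¬ok) → ((((¬e) ∧ ok) → (¬g)) ∧ ((¬((¬e) ∧ ok)) → (¬g))))))
Answer: WP = (e → ((ok → ((¬flag) ∨ (¬((¬c) ↔ flag)))) ∧ ((¬ok) → ((((¬e) ∧ ok) → ((¬flag) ∨ (¬((¬c) ↔ flag)))) ∧ ((¬((¬e) ∧ ok)) → ((¬flag) ∨ (¬((¬c) ↔ flag)))))))) ∧ ((¬e) → ((ok → (¬g)) ∧ ((¬ok) → ((((¬e) ∧ ok) → (¬g)) ∧ ((¬((¬e) ∧ ok)) → (¬g))))))


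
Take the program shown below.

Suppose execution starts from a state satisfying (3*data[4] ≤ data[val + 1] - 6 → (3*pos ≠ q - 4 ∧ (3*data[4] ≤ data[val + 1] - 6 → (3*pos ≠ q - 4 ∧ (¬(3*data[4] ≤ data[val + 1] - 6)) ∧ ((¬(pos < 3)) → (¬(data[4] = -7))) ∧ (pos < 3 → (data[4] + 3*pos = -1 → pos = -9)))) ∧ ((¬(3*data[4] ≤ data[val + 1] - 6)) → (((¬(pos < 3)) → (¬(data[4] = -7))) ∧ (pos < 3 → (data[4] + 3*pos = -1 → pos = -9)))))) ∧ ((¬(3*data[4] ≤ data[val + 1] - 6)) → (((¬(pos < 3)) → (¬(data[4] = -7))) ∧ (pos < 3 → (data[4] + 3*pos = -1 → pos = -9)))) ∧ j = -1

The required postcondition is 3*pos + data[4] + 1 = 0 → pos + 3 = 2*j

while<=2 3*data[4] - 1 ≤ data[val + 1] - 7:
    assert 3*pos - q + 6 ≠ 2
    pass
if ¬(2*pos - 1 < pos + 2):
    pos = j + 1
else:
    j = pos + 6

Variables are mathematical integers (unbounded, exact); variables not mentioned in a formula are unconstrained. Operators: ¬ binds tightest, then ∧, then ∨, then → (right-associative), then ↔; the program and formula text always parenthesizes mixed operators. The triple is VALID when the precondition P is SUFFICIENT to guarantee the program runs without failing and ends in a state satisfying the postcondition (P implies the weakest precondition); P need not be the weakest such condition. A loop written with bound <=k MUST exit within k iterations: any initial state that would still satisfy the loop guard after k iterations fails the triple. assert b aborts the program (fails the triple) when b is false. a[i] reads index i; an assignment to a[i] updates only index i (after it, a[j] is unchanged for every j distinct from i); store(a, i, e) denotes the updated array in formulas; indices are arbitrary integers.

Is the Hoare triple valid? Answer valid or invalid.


Working backward. After the program, the postcondition 3*pos + data[4] + 1 = 0 → pos + 3 = 2*j must hold; in canonical form it is data[4] + 3*pos = -1 → pos = 2*j - 3.
Then branch requires data[4] + 3*j = -4 → j = 4; else branch requires data[4] + 3*pos = -1 → pos = -9.
Before the if: ((¬(pos < 3)) → (data[4] + 3*j = -4 → j = 4)) ∧ (pos < 3 → (data[4] + 3*pos = -1 → pos = -9))
Before the loop (bound <=2), unroll the exhaustion recursion (WP_0 = exit-now case; WP_j = one more guarded iteration, up to j = 2):
  WP_0: (¬(3*data[4] ≤ data[val + 1] - 6)) ∧ ((¬(pos < 3)) → (data[4] + 3*j = -4 → j = 4)) ∧ (pos < 3 → (data[4] + 3*pos = -1 → pos = -9))
  WP_1: (3*data[4] ≤ data[val + 1] - 6 → (3*pos ≠ q - 4 ∧ (¬(3*data[4] ≤ data[val + 1] - 6)) ∧ ((¬(pos < 3)) → (data[4] + 3*j = -4 → j = 4)) ∧ (pos < 3 → (data[4] + 3*pos = -1 → pos = -9)))) ∧ ((¬(3*data[4] ≤ data[val + 1] - 6)) → (((¬(pos < 3)) → (data[4] + 3*j = -4 → j = 4)) ∧ (pos < 3 → (data[4] + 3*pos = -1 → pos = -9))))
  WP_2: (3*data[4] ≤ data[val + 1] - 6 → (3*pos ≠ q - 4 ∧ (3*data[4] ≤ data[val + 1] - 6 → (3*pos ≠ q - 4 ∧ (¬(3*data[4] ≤ data[val + 1] - 6)) ∧ ((¬(pos < 3)) → (data[4] + 3*j = -4 → j = 4)) ∧ (pos < 3 → (data[4] + 3*pos = -1 → pos = -9)))) ∧ ((¬(3*data[4] ≤ data[val + 1] - 6)) → (((¬(pos < 3)) → (data[4] + 3*j = -4 → j = 4)) ∧ (pos < 3 → (data[4] + 3*pos = -1 → pos = -9)))))) ∧ ((¬(3*data[4] ≤ data[val + 1] - 6)) → (((¬(pos < 3)) → (data[4] + 3*j = -4 → j = 4)) ∧ (pos < 3 → (data[4] + 3*pos = -1 → pos = -9))))
So before the loop: (3*data[4] ≤ data[val + 1] - 6 → (3*pos ≠ q - 4 ∧ (3*data[4] ≤ data[val + 1] - 6 → (3*pos ≠ q - 4 ∧ (¬(3*data[4] ≤ data[val + 1] - 6)) ∧ ((¬(pos < 3)) → (data[4] + 3*j = -4 → j = 4)) ∧ (pos < 3 → (data[4] + 3*pos = -1 → pos = -9)))) ∧ ((¬(3*data[4] ≤ data[val + 1] - 6)) → (((¬(pos < 3)) → (data[4] + 3*j = -4 → j = 4)) ∧ (pos < 3 → (data[4] + 3*pos = -1 → pos = -9)))))) ∧ ((¬(3*data[4] ≤ data[val + 1] - 6)) → (((¬(pos < 3)) → (data[4] + 3*j = -4 → j = 4)) ∧ (pos < 3 → (data[4] + 3*pos = -1 → pos = -9))))
The weakest precondition is (3*data[4] ≤ data[val + 1] - 6 → (3*pos ≠ q - 4 ∧ (3*data[4] ≤ data[val + 1] - 6 → (3*pos ≠ q - 4 ∧ (¬(3*data[4] ≤ data[val + 1] - 6)) ∧ ((¬(pos < 3)) → (data[4] + 3*j = -4 → j = 4)) ∧ (pos < 3 → (data[4] + 3*pos = -1 → pos = -9)))) ∧ ((¬(3*data[4] ≤ data[val + 1] - 6)) → (((¬(pos < 3)) → (data[4] + 3*j = -4 → j = 4)) ∧ (pos < 3 → (data[4] + 3*pos = -1 → pos = -9)))))) ∧ ((¬(3*data[4] ≤ data[val + 1] - 6)) → (((¬(pos < 3)) → (data[4] + 3*j = -4 → j = 4)) ∧ (pos < 3 → (data[4] + 3*pos = -1 → pos = -9)))).
Check whether (3*data[4] ≤ data[val + 1] - 6 → (3*pos ≠ q - 4 ∧ (3*data[4] ≤ data[val + 1] - 6 → (3*pos ≠ q - 4 ∧ (¬(3*data[4] ≤ data[val + 1] - 6)) ∧ ((¬(pos < 3)) → (¬(data[4] = -7))) ∧ (pos < 3 → (data[4] + 3*pos = -1 → pos = -9)))) ∧ ((¬(3*data[4] ≤ data[val + 1] - 6)) → (((¬(pos < 3)) → (¬(data[4] = -7))) ∧ (pos < 3 → (data[4] + 3*pos = -1 → pos = -9)))))) ∧ ((¬(3*data[4] ≤ data[val + 1] - 6)) → (((¬(pos < 3)) → (¬(data[4] = -7))) ∧ (pos < 3 → (data[4] + 3*pos = -1 → pos = -9)))) ∧ j = -1 implies it.
Countermodel: at the initial state data = {[2] = 0, [4] = -1, elsewhere 0}, j = -1, pos = 3, q = 0, val = 1, the precondition holds but the weakest precondition fails.
Answer: invalid


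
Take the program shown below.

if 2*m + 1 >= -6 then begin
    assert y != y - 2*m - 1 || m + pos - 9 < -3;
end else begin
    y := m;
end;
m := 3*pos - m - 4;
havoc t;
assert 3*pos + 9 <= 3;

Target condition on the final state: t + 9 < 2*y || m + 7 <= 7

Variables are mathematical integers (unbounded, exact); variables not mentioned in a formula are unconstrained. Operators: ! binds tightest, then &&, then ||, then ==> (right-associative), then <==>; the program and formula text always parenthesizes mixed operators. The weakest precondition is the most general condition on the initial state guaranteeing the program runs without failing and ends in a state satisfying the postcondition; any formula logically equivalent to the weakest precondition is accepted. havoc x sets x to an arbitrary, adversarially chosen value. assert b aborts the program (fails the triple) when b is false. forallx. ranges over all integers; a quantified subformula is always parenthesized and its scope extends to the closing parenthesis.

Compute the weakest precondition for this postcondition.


Working backward. After the program, the postcondition t + 9 < 2*y || m + 7 <= 7 must hold; in canonical form it is t < 2*y - 9 || m <= 0.
Before assert 3*pos + 9 <= 3: 3*pos <= -6 && (t < 2*y - 9 || m <= 0)
Before havoc t: forall t_1. (3*pos <= -6 && (t_1 < 2*y - 9 || m <= 0))
Before m := 3*pos - m - 4: forall t_1. (3*pos <= -6 && (t_1 < 2*y - 9 || 3*pos <= m + 4))
Then branch requires (2*m != -1 || m + pos < 6) && (forall t_1. (3*pos <= -6 && (t_1 < 2*y - 9 || 3*pos <= m + 4))); else branch requires forall t_1. (3*pos <= -6 && (t_1 < 2*m - 9 || 3*pos <= m + 4)).
Before the if: (2*m >= -7 ==> ((2*m != -1 || m + pos < 6) && (forall t_1. (3*pos <= -6 && (t_1 < 2*y - 9 || 3*pos <= m + 4))))) && ((!(2*m >= -7)) ==> (forall t_1. (3*pos <= -6 && (t_1 < 2*m - 9 || 3*pos <= m + 4))))
Answer: WP = (2*m >= -7 ==> ((2*m != -1 || m + pos < 6) && (forall t_1. (3*pos <= -6 && (t_1 < 2*y - 9 || 3*pos <= m + 4))))) && ((!(2*m >= -7)) ==> (forall t_1. (3*pos <= -6 && (t_1 < 2*m - 9 || 3*pos <= m + 4))))


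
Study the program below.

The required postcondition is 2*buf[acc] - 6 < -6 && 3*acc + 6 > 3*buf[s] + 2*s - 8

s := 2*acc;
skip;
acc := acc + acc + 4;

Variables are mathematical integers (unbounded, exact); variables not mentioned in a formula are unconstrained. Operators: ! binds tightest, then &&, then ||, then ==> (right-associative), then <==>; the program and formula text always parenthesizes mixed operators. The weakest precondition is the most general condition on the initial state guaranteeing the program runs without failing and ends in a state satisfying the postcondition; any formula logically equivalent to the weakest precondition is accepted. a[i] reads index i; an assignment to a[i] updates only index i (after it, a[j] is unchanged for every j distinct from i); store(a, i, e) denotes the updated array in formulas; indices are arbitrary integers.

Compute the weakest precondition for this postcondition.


Working backward. After the program, the postcondition 2*buf[acc] - 6 < -6 && 3*acc + 6 > 3*buf[s] + 2*s - 8 must hold; in canonical form it is 2*buf[acc] < 0 && 3*acc > 3*buf[s] + 2*s - 14.
Before acc := acc + acc + 4: 2*buf[2*acc + 4] < 0 && 6*acc > 3*buf[s] + 2*s - 26
Before skip: 2*buf[2*acc + 4] < 0 && 6*acc > 3*buf[s] + 2*s - 26
Before s := 2*acc: 2*buf[2*acc + 4] < 0 && 2*acc > 3*buf[2*acc] - 26
Answer: WP = 2*buf[2*acc + 4] < 0 && 2*acc > 3*buf[2*acc] - 26


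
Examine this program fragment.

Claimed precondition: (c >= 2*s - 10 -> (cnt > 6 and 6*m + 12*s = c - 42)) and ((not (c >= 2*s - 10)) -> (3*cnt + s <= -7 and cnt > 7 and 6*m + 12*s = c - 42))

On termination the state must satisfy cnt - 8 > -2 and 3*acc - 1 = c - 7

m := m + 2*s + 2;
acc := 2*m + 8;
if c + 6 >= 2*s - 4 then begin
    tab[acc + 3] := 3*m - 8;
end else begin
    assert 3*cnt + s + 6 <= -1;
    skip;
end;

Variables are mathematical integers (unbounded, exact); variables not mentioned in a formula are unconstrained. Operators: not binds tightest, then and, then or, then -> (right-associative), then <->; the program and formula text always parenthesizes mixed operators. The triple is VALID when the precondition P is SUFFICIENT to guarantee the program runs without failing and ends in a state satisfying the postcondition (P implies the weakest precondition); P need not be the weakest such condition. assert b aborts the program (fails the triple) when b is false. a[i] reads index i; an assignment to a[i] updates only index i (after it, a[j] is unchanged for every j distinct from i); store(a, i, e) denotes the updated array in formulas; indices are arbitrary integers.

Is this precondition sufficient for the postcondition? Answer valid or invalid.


Working backward. After the program, the postcondition cnt - 8 > -2 and 3*acc - 1 = c - 7 must hold; in canonical form it is cnt > 6 and 3*acc = c - 6.
Then branch requires cnt > 6 and 3*acc = c - 6; else branch requires 3*cnt + s <= -7 and cnt > 6 and 3*acc = c - 6.
Before the if: (c >= 2*s - 10 -> (cnt > 6 and 3*acc = c - 6)) and ((not (c >= 2*s - 10)) -> (3*cnt + s <= -7 and cnt > 6 and 3*acc = c - 6))
Before acc := 2*m + 8: (c >= 2*s - 10 -> (cnt > 6 and 6*m = c - 30)) and ((not (c >= 2*s - 10)) -> (3*cnt + s <= -7 and cnt > 6 and 6*m = c - 30))
Before m := m + 2*s + 2: (c >= 2*s - 10 -> (cnt > 6 and 6*m + 12*s = c - 42)) and ((not (c >= 2*s - 10)) -> (3*cnt + s <= -7 and cnt > 6 and 6*m + 12*s = c - 42))
The weakest precondition is (c >= 2*s - 10 -> (cnt > 6 and 6*m + 12*s = c - 42)) and ((not (c >= 2*s - 10)) -> (3*cnt + s <= -7 and cnt > 6 and 6*m + 12*s = c - 42)).
Check whether (c >= 2*s - 10 -> (cnt > 6 and 6*m + 12*s = c - 42)) and ((not (c >= 2*s - 10)) -> (3*cnt + s <= -7 and cnt > 7 and 6*m + 12*s = c - 42)) implies it.
Every state satisfying the precondition satisfies the weakest precondition: the implication holds.
Answer: valid


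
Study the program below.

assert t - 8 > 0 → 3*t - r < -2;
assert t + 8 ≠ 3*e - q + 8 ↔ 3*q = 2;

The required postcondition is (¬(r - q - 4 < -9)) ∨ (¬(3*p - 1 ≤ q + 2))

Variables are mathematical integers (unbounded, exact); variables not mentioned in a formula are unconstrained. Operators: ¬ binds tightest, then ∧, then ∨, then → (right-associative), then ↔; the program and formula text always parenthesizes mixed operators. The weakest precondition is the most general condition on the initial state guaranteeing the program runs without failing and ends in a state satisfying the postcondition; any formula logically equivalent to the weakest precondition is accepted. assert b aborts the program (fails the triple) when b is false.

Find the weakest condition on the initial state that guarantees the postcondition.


Working backward. After the program, the postcondition (¬(r - q - 4 < -9)) ∨ (¬(3*p - 1 ≤ q + 2)) must hold; in canonical form it is (¬(r < q - 5)) ∨ (¬(3*p ≤ q + 3)).
Before assert t + 8 ≠ 3*e - q + 8 ↔ 3*q = 2: (q + t ≠ 3*e ↔ 3*q = 2) ∧ ((¬(r < q - 5)) ∨ (¬(3*p ≤ q + 3)))
Before assert t - 8 > 0 → 3*t - r < -2: (t > 8 → 3*t < r - 2) ∧ (q + t ≠ 3*e ↔ 3*q = 2) ∧ ((¬(r < q - 5)) ∨ (¬(3*p ≤ q + 3)))
Answer: WP = (t > 8 → 3*t < r - 2) ∧ (q + t ≠ 3*e ↔ 3*q = 2) ∧ ((¬(r < q - 5)) ∨ (¬(3*p ≤ q + 3)))


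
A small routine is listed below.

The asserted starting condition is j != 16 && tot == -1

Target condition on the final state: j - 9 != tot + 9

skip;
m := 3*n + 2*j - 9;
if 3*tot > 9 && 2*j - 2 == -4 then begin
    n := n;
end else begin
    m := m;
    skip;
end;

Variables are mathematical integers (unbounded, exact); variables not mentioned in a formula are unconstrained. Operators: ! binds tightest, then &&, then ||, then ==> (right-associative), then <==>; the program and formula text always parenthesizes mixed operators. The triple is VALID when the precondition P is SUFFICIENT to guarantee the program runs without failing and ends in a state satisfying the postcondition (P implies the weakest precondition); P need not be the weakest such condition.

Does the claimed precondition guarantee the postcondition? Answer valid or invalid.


Working backward. After the program, the postcondition j - 9 != tot + 9 must hold; in canonical form it is j != tot + 18.
Then branch requires j != tot + 18; else branch requires j != tot + 18.
Before the if: ((3*tot > 9 && 2*j == -2) ==> j != tot + 18) && ((!(3*tot > 9 && 2*j == -2)) ==> j != tot + 18)
Before m := 3*n + 2*j - 9: ((3*tot > 9 && 2*j == -2) ==> j != tot + 18) && ((!(3*tot > 9 && 2*j == -2)) ==> j != tot + 18)
Before skip: ((3*tot > 9 && 2*j == -2) ==> j != tot + 18) && ((!(3*tot > 9 && 2*j == -2)) ==> j != tot + 18)
The weakest precondition is ((3*tot > 9 && 2*j == -2) ==> j != tot + 18) && ((!(3*tot > 9 && 2*j == -2)) ==> j != tot + 18).
Check whether j != 16 && tot == -1 implies it.
Countermodel: at the initial state j = 17, tot = -1, the precondition holds but the weakest precondition fails.
Answer: invalid


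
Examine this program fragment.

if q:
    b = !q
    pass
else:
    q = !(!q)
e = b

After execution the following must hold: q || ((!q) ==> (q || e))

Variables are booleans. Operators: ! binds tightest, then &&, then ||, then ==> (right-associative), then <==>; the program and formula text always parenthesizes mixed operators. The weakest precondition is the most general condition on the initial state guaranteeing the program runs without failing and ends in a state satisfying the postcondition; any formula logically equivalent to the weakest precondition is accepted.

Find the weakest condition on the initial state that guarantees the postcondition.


Working backward. After the program, q || ((!q) ==> (q || e)) must hold.
Before e := b: q || ((!q) ==> (q || b))
Then branch requires true; else branch requires q || ((!q) ==> (q || b)).
Before the if: (!q) ==> (q || ((!q) ==> (q || b)))
Answer: WP = (!q) ==> (q || ((!q) ==> (q || b)))


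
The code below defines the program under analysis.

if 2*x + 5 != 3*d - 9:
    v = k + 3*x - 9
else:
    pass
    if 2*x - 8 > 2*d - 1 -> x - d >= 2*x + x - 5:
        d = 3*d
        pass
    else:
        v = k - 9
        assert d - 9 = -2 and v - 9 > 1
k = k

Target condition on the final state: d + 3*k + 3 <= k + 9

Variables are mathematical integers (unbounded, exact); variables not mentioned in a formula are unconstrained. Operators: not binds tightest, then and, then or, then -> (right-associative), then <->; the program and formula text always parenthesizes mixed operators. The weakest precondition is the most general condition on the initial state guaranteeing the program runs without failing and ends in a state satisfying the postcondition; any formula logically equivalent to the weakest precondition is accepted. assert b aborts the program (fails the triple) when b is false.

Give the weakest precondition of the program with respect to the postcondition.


Working backward. After the program, the postcondition d + 3*k + 3 <= k + 9 must hold; in canonical form it is d + 2*k <= 6.
Before k := k: d + 2*k <= 6
Then branch requires d + 2*k <= 6; else branch requires ((2*x > 2*d + 7 -> d + 2*x <= 5) -> 3*d + 2*k <= 6) and ((not (2*x > 2*d + 7 -> d + 2*x <= 5)) -> (d = 7 and k > 19 and d + 2*k <= 6)).
Before the if: (2*x != 3*d - 14 -> d + 2*k <= 6) and ((not (2*x != 3*d - 14)) -> (((2*x > 2*d + 7 -> d + 2*x <= 5) -> 3*d + 2*k <= 6) and ((not (2*x > 2*d + 7 -> d + 2*x <= 5)) -> (d = 7 and k > 19 and d + 2*k <= 6))))
Answer: WP = (2*x != 3*d - 14 -> d + 2*k <= 6) and ((not (2*x != 3*d - 14)) -> (((2*x > 2*d + 7 -> d + 2*x <= 5) -> 3*d + 2*k <= 6) and ((not (2*x > 2*d + 7 -> d + 2*x <= 5)) -> (d = 7 and k > 19 and d + 2*k <= 6))))


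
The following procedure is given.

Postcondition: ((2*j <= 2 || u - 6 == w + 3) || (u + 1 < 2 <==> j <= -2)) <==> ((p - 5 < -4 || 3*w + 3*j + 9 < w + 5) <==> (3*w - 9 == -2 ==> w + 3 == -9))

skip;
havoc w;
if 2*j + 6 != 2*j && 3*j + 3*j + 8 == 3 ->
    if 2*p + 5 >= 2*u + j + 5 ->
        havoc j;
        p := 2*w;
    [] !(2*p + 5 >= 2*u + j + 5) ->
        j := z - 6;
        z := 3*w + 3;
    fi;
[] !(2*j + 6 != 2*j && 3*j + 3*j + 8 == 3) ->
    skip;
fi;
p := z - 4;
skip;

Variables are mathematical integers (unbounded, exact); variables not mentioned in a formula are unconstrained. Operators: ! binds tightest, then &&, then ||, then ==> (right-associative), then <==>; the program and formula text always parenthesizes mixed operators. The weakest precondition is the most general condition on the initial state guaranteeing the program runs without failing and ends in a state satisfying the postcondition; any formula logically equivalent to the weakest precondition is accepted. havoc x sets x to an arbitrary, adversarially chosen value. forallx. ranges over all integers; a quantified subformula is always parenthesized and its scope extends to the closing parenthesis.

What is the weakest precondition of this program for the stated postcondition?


Working backward. After the program, the postcondition ((2*j <= 2 || u - 6 == w + 3) || (u + 1 < 2 <==> j <= -2)) <==> ((p - 5 < -4 || 3*w + 3*j + 9 < w + 5) <==> (3*w - 9 == -2 ==> w + 3 == -9)) must hold; in canonical form it is (2*j <= 2 || u == w + 9 || (u < 1 <==> j <= -2)) <==> ((p < 1 || 3*j + 2*w < -4) <==> (3*w == 7 ==> w == -12)).
Before skip: (2*j <= 2 || u == w + 9 || (u < 1 <==> j <= -2)) <==> ((p < 1 || 3*j + 2*w < -4) <==> (3*w == 7 ==> w == -12))
Before p := z - 4: (2*j <= 2 || u == w + 9 || (u < 1 <==> j <= -2)) <==> ((z < 5 || 3*j + 2*w < -4) <==> (3*w == 7 ==> w == -12))
Then branch requires (2*p >= j + 2*u ==> (forall j_1. ((2*j_1 <= 2 || u == w + 9 || (u < 1 <==> j_1 <= -2)) <==> ((z < 5 || 3*j_1 + 2*w < -4) <==> (3*w == 7 ==> w == -12))))) && ((!(2*p >= j + 2*u)) ==> ((2*z <= 14 || u == w + 9 || (u < 1 <==> z <= 4)) <==> ((3*w < 2 || 2*w + 3*z < 14) <==> (3*w == 7 ==> w == -12)))); else branch requires (2*j <= 2 || u == w + 9 || (u < 1 <==> j <= -2)) <==> ((z < 5 || 3*j + 2*w < -4) <==> (3*w == 7 ==> w == -12)).
Before the if: (6*j == -5 ==> ((2*p >= j + 2*u ==> (forall j_1. ((2*j_1 <= 2 || u == w + 9 || (u < 1 <==> j_1 <= -2)) <==> ((z < 5 || 3*j_1 + 2*w < -4) <==> (3*w == 7 ==> w == -12))))) && ((!(2*p >= j + 2*u)) ==> ((2*z <= 14 || u == w + 9 || (u < 1 <==> z <= 4)) <==> ((3*w < 2 || 2*w + 3*z < 14) <==> (3*w == 7 ==> w == -12)))))) && ((!(6*j == -5)) ==> ((2*j <= 2 || u == w + 9 || (u < 1 <==> j <= -2)) <==> ((z < 5 || 3*j + 2*w < -4) <==> (3*w == 7 ==> w == -12))))
Before havoc w: forall w_1. ((6*j == -5 ==> ((2*p >= j + 2*u ==> (forall j_1. ((2*j_1 <= 2 || u == w_1 + 9 || (u < 1 <==> j_1 <= -2)) <==> ((z < 5 || 3*j_1 + 2*w_1 < -4) <==> (3*w_1 == 7 ==> w_1 == -12))))) && ((!(2*p >= j + 2*u)) ==> ((2*z <= 14 || u == w_1 + 9 || (u < 1 <==> z <= 4)) <==> ((3*w_1 < 2 || 2*w_1 + 3*z < 14) <==> (3*w_1 == 7 ==> w_1 == -12)))))) && ((!(6*j == -5)) ==> ((2*j <= 2 || u == w_1 + 9 || (u < 1 <==> j <= -2)) <==> ((z < 5 || 3*j + 2*w_1 < -4) <==> (3*w_1 == 7 ==> w_1 == -12)))))
Before skip: forall w_1. ((6*j == -5 ==> ((2*p >= j + 2*u ==> (forall j_1. ((2*j_1 <= 2 || u == w_1 + 9 || (u < 1 <==> j_1 <= -2)) <==> ((z < 5 || 3*j_1 + 2*w_1 < -4) <==> (3*w_1 == 7 ==> w_1 == -12))))) && ((!(2*p >= j + 2*u)) ==> ((2*z <= 14 || u == w_1 + 9 || (u < 1 <==> z <= 4)) <==> ((3*w_1 < 2 || 2*w_1 + 3*z < 14) <==> (3*w_1 == 7 ==> w_1 == -12)))))) && ((!(6*j == -5)) ==> ((2*j <= 2 || u == w_1 + 9 || (u < 1 <==> j <= -2)) <==> ((z < 5 || 3*j + 2*w_1 < -4) <==> (3*w_1 == 7 ==> w_1 == -12)))))
Answer: WP = forall w_1. ((6*j == -5 ==> ((2*p >= j + 2*u ==> (forall j_1. ((2*j_1 <= 2 || u == w_1 + 9 || (u < 1 <==> j_1 <= -2)) <==> ((z < 5 || 3*j_1 + 2*w_1 < -4) <==> (3*w_1 == 7 ==> w_1 == -12))))) && ((!(2*p >= j + 2*u)) ==> ((2*z <= 14 || u == w_1 + 9 || (u < 1 <==> z <= 4)) <==> ((3*w_1 < 2 || 2*w_1 + 3*z < 14) <==> (3*w_1 == 7 ==> w_1 == -12)))))) && ((!(6*j == -5)) ==> ((2*j <= 2 || u == w_1 + 9 || (u < 1 <==> j <= -2)) <==> ((z < 5 || 3*j + 2*w_1 < -4) <==> (3*w_1 == 7 ==> w_1 == -12)))))


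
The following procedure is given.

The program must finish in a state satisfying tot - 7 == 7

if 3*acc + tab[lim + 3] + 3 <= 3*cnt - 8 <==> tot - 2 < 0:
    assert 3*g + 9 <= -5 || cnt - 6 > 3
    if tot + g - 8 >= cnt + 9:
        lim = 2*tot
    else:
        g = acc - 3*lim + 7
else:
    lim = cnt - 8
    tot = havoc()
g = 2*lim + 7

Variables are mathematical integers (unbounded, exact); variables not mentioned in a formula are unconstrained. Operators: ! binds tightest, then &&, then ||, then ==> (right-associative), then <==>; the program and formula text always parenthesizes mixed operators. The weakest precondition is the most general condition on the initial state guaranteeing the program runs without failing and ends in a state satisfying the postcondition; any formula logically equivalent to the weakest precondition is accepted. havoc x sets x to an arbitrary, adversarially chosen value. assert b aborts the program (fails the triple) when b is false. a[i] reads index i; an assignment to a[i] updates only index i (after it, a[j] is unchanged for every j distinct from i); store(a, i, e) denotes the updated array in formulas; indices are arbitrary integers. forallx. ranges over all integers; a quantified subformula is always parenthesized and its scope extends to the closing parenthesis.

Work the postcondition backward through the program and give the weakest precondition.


Working backward. After the program, the postcondition tot - 7 == 7 must hold; in canonical form it is tot == 14.
Before g := 2*lim + 7: tot == 14
Then branch requires (3*g <= -14 || cnt > 9) && (g + tot >= cnt + 17 ==> tot == 14) && ((!(g + tot >= cnt + 17)) ==> tot == 14); else branch requires forall tot_1. tot_1 == 14.
Before the if: ((tab[lim + 3] + 3*acc <= 3*cnt - 11 <==> tot < 2) ==> ((3*g <= -14 || cnt > 9) && (g + tot >= cnt + 17 ==> tot == 14) && ((!(g + tot >= cnt + 17)) ==> tot == 14))) && ((!(tab[lim + 3] + 3*acc <= 3*cnt - 11 <==> tot < 2)) ==> (forall tot_1. tot_1 == 14))
Answer: WP = ((tab[lim + 3] + 3*acc <= 3*cnt - 11 <==> tot < 2) ==> ((3*g <= -14 || cnt > 9) && (g + tot >= cnt + 17 ==> tot == 14) && ((!(g + tot >= cnt + 17)) ==> tot == 14))) && ((!(tab[lim + 3] + 3*acc <= 3*cnt - 11 <==> tot < 2)) ==> (forall tot_1. tot_1 == 14))


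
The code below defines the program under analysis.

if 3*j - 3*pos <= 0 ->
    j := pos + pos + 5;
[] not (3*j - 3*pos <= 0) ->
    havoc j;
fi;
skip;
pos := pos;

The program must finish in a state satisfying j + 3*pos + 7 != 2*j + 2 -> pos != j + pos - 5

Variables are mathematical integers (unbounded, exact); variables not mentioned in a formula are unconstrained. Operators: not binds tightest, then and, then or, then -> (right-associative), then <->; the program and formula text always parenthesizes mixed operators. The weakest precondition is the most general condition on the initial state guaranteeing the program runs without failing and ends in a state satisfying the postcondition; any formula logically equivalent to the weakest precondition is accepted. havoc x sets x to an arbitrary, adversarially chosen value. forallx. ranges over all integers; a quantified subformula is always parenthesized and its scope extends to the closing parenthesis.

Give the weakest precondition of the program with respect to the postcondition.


Working backward. After the program, the postcondition j + 3*pos + 7 != 2*j + 2 -> pos != j + pos - 5 must hold; in canonical form it is 3*pos != j - 5 -> j != 5.
Before pos := pos: 3*pos != j - 5 -> j != 5
Before skip: 3*pos != j - 5 -> j != 5
Then branch requires pos != 0 -> 2*pos != 0; else branch requires forall j_1. (3*pos != j_1 - 5 -> j_1 != 5).
Before the if: (3*j <= 3*pos -> (pos != 0 -> 2*pos != 0)) and ((not (3*j <= 3*pos)) -> (forall j_1. (3*pos != j_1 - 5 -> j_1 != 5)))
Answer: WP = (3*j <= 3*pos -> (pos != 0 -> 2*pos != 0)) and ((not (3*j <= 3*pos)) -> (forall j_1. (3*pos != j_1 - 5 -> j_1 != 5)))


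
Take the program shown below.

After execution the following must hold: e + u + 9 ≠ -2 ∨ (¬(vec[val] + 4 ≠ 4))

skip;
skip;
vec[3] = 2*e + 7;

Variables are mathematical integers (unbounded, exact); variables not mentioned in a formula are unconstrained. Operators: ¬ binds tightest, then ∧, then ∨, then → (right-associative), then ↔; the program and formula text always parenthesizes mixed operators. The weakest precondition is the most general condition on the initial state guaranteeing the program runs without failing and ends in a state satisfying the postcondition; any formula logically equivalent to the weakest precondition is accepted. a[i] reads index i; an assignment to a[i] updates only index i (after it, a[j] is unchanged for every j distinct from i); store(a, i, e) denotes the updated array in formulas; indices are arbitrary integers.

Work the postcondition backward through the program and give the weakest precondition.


Working backward. After the program, the postcondition e + u + 9 ≠ -2 ∨ (¬(vec[val] + 4 ≠ 4)) must hold; in canonical form it is e + u ≠ -11 ∨ (¬(vec[val] ≠ 0)).
Before vec[3] := 2*e + 7: e + u ≠ -11 ∨ (¬(store(vec, 3, 2*e + 7)[val] ≠ 0))
Before skip: e + u ≠ -11 ∨ (¬(store(vec, 3, 2*e + 7)[val] ≠ 0))
Before skip: e + u ≠ -11 ∨ (¬(store(vec, 3, 2*e + 7)[val] ≠ 0))
Answer: WP = e + u ≠ -11 ∨ (¬(store(vec, 3, 2*e + 7)[val] ≠ 0))


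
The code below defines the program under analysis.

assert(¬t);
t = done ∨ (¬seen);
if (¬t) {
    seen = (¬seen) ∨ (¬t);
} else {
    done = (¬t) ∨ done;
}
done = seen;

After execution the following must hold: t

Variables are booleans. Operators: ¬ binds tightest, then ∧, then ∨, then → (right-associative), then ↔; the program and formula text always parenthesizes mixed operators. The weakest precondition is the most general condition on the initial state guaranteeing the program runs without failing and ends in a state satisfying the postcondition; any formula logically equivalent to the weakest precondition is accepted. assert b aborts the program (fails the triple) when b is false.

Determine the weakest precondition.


Working backward. After the program, t must hold.
Before done := seen: t
Then branch requires t; else branch requires t.
Before the if: (¬t) → t
Before t := done ∨ (¬seen): (¬(done ∨ (¬seen))) → (done ∨ (¬seen))
Before assert ¬t: (¬t) ∧ ((¬(done ∨ (¬seen))) → (done ∨ (¬seen)))
Answer: WP = (¬t) ∧ ((¬(done ∨ (¬seen))) → (done ∨ (¬seen)))


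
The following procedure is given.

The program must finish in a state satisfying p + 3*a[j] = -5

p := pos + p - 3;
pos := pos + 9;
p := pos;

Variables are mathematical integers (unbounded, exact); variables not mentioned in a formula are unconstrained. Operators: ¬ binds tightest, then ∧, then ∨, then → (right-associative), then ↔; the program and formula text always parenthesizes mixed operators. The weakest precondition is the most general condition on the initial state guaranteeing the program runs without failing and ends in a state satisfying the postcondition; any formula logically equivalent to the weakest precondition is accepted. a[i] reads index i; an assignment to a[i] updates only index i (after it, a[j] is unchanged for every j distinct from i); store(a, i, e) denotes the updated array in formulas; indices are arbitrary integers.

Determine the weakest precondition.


Working backward. After the program, the postcondition p + 3*a[j] = -5 must hold; in canonical form it is 3*a[j] + p = -5.
Before p := pos: 3*a[j] + pos = -5
Before pos := pos + 9: 3*a[j] + pos = -14
Before p := pos + p - 3: 3*a[j] + pos = -14
Answer: WP = 3*a[j] + pos = -14
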